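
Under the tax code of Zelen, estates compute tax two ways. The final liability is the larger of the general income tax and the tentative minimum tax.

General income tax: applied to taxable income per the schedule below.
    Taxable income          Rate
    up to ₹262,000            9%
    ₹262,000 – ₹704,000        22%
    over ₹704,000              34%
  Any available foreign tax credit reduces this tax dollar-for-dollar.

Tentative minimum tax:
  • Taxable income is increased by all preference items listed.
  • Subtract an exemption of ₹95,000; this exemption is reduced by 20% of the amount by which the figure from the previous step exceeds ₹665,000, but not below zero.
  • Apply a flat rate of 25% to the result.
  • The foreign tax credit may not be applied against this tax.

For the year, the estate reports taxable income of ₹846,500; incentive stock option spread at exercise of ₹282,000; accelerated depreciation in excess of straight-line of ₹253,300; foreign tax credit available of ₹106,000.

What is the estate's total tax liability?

Tentative minimum tax:
  Adjusted income: ₹846,500 + ₹282,000 + ₹253,300 = ₹1,381,800
  Exemption: 20% × (₹1,381,800 − ₹665,000) = ₹143,360 ≥ ₹95,000, so the exemption is fully phased out
  Base: ₹1,381,800 − ₹0 = ₹1,381,800
  ₹1,381,800 × 25% = ₹345,450

General income tax:
  ₹262,000 × 9% = ₹23,580
  ₹442,000 × 22% = ₹97,240
  ₹142,500 × 34% = ₹48,450
  → ₹169,270
  Less foreign tax credit ₹106,000 → ₹63,270

₹345,450 > ₹63,270, so the tentative minimum tax is the binding amount.

₹345,450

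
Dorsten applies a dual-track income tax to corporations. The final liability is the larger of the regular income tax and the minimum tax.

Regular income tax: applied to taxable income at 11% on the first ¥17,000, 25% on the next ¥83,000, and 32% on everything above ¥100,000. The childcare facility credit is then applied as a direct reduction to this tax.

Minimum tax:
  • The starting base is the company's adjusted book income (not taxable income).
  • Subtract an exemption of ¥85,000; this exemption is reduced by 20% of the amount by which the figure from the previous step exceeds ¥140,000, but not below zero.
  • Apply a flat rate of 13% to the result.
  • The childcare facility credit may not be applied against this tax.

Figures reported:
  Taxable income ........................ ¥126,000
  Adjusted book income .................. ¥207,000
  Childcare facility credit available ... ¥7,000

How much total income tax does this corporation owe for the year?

¥23,940

Regular income tax:
  ¥17,000 × 11% = ¥1,870
  ¥83,000 × 25% = ¥20,750
  ¥26,000 × 32% = ¥8,320
  → ¥30,940
  Less childcare facility credit ¥7,000 → ¥23,940

Minimum tax:
  Base (adjusted book income): ¥207,000
  Exemption: ¥85,000 − 20% × (¥207,000 − ¥140,000) = ¥85,000 − ¥13,400 = ¥71,600
  Base: ¥207,000 − ¥71,600 = ¥135,400
  ¥135,400 × 13% = ¥17,602

¥23,940 > ¥17,602, so the regular income tax governs.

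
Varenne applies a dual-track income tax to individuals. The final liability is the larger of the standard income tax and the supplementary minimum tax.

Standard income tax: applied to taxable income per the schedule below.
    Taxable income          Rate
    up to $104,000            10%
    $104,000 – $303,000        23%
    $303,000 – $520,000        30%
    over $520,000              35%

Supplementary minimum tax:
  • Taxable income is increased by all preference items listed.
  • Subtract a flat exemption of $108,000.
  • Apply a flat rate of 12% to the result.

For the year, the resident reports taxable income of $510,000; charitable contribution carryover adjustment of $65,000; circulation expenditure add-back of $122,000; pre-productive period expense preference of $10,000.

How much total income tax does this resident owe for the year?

Standard income tax:
  $104,000 × 10% = $10,400
  $199,000 × 23% = $45,770
  $207,000 × 30% = $62,100
  → $118,270

Supplementary minimum tax:
  Adjusted income: $510,000 + $65,000 + $122,000 + $10,000 = $707,000
  Less exemption $108,000 → base $599,000
  $599,000 × 12% = $71,880

$118,270 > $71,880, so the standard income tax governs.

$118,270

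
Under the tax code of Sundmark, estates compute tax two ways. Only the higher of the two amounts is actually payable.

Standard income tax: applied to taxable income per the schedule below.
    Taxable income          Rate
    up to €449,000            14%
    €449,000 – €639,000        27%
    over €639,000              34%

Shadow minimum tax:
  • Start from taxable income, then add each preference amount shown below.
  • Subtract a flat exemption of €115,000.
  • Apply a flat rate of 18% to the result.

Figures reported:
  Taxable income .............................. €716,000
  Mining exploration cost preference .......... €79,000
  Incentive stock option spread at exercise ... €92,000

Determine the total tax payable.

Shadow minimum tax:
  Adjusted income: €716,000 + €79,000 + €92,000 = €887,000
  Less exemption €115,000 → base €772,000
  €772,000 × 18% = €138,960

Standard income tax:
  €449,000 × 14% = €62,860
  €190,000 × 27% = €51,300
  €77,000 × 34% = €26,180
  → €140,340

€140,340 > €138,960, so the standard income tax governs.

€140,340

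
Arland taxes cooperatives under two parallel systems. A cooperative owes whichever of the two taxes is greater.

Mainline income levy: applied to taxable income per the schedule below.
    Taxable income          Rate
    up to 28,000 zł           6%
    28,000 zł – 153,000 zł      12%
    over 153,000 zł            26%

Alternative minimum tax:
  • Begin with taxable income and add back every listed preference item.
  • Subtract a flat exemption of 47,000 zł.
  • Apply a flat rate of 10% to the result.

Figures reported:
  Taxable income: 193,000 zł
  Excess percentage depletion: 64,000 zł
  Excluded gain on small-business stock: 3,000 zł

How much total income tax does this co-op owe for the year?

Alternative minimum tax:
  Adjusted income: 193,000 zł + 64,000 zł + 3,000 zł = 260,000 zł
  Less exemption 47,000 zł → base 213,000 zł
  213,000 zł × 10% = 21,300 zł

Mainline income levy:
  28,000 zł × 6% = 1,680 zł
  125,000 zł × 12% = 15,000 zł
  40,000 zł × 26% = 10,400 zł
  → 27,080 zł

27,080 zł > 21,300 zł, so the mainline income levy governs.

27,080 zł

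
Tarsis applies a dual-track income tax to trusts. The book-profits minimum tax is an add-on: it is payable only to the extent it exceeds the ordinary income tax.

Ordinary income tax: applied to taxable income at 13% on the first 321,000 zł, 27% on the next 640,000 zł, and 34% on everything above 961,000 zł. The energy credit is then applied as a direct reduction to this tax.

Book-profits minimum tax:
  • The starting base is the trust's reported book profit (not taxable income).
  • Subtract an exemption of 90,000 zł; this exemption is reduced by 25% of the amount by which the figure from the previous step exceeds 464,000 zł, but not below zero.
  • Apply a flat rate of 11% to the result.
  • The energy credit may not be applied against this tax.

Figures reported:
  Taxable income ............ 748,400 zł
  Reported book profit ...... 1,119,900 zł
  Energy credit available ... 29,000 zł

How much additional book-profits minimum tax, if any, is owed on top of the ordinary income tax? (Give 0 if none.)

0 zł

Book-profits minimum tax:
  Base (reported book profit): 1,119,900 zł
  Exemption: 25% × (1,119,900 zł − 464,000 zł) = 163,975 zł ≥ 90,000 zł, so the exemption is fully phased out
  Base: 1,119,900 zł − 0 zł = 1,119,900 zł
  1,119,900 zł × 11% = 123,189 zł

Ordinary income tax:
  321,000 zł × 13% = 41,730 zł
  427,400 zł × 27% = 115,398 zł
  → 157,128 zł
  Less energy credit 29,000 zł → 128,128 zł

123,189 zł ≤ 128,128 zł, so no add-on is due.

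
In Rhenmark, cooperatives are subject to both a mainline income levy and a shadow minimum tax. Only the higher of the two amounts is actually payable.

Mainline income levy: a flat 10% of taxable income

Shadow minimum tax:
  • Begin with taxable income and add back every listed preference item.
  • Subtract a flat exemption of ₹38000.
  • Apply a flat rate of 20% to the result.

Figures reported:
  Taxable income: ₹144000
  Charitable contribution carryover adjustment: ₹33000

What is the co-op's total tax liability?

Shadow minimum tax:
  Adjusted income: ₹144000 + ₹33000 = ₹177000
  Less exemption ₹38000 → base ₹139000
  ₹139000 × 20% = ₹27800

Mainline income levy:
  ₹144000 × 10% = ₹14400

₹27800 > ₹14400, so the shadow minimum tax is the binding amount.

₹27800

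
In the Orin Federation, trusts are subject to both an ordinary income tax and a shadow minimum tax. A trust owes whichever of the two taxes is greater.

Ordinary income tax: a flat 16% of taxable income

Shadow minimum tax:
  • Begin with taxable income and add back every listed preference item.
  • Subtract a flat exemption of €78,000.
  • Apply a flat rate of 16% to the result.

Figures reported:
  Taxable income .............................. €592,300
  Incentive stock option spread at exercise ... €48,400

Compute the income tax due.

€94,768

Shadow minimum tax:
  Adjusted income: €592,300 + €48,400 = €640,700
  Less exemption €78,000 → base €562,700
  €562,700 × 16% = €90,032

Ordinary income tax:
  €592,300 × 16% = €94,768

€94,768 > €90,032, so the ordinary income tax governs.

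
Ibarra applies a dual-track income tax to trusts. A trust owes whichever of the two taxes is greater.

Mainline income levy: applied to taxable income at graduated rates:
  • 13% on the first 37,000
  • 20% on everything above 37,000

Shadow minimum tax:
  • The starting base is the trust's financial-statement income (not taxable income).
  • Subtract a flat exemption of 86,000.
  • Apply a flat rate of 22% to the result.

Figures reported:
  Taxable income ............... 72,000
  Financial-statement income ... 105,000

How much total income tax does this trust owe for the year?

Mainline income levy:
  37,000 × 13% = 4,810
  35,000 × 20% = 7,000
  → 11,810

Shadow minimum tax:
  Base (financial-statement income): 105,000
  Less exemption 86,000 → base 19,000
  19,000 × 22% = 4,180

11,810 > 4,180, so the mainline income levy governs.

11,810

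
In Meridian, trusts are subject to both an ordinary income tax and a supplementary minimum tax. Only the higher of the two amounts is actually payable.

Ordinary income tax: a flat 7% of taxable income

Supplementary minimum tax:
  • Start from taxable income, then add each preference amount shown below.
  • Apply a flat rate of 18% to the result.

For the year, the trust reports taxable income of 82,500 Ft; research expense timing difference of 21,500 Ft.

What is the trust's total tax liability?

Supplementary minimum tax:
  Adjusted income: 82,500 Ft + 21,500 Ft = 104,000 Ft
  104,000 Ft × 18% = 18,720 Ft

Ordinary income tax:
  82,500 Ft × 7% = 5,775 Ft

18,720 Ft > 5,775 Ft, so the supplementary minimum tax is the binding amount.

18,720 Ft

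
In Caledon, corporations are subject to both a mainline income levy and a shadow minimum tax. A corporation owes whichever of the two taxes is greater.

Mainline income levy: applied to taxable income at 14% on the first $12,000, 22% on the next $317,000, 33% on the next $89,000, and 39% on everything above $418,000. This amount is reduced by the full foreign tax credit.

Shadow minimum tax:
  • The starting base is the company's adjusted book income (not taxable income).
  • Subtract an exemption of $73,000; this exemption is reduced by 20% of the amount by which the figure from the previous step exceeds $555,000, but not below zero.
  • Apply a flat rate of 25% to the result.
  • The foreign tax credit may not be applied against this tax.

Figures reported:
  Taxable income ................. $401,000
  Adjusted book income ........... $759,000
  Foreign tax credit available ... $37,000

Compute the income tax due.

Shadow minimum tax:
  Base (adjusted book income): $759,000
  Exemption: $73,000 − 20% × ($759,000 − $555,000) = $73,000 − $40,800 = $32,200
  Base: $759,000 − $32,200 = $726,800
  $726,800 × 25% = $181,700

Mainline income levy:
  $12,000 × 14% = $1,680
  $317,000 × 22% = $69,740
  $72,000 × 33% = $23,760
  → $95,180
  Less foreign tax credit $37,000 → $58,180

$181,700 > $58,180, so the shadow minimum tax is the binding amount.

$181,700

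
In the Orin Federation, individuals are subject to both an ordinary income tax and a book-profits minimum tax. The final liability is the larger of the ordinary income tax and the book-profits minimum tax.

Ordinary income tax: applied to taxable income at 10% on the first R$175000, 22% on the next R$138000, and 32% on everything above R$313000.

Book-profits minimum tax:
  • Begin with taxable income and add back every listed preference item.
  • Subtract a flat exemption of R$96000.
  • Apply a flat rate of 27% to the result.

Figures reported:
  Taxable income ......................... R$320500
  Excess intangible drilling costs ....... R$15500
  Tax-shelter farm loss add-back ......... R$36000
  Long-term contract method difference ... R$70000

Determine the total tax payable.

Book-profits minimum tax:
  Adjusted income: R$320500 + R$15500 + R$36000 + R$70000 = R$442000
  Less exemption R$96000 → base R$346000
  R$346000 × 27% = R$93420

Ordinary income tax:
  R$175000 × 10% = R$17500
  R$138000 × 22% = R$30360
  R$7500 × 32% = R$2400
  → R$50260

R$93420 > R$50260, so the book-profits minimum tax is the binding amount.

R$93420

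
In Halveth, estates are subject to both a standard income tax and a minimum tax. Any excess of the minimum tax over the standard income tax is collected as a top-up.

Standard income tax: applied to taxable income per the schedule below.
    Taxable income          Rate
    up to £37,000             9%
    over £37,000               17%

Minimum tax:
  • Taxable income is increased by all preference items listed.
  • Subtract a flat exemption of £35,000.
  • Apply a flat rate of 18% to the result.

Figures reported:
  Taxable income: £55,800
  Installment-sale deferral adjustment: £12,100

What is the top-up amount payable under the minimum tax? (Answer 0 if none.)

£0

Minimum tax:
  Adjusted income: £55,800 + £12,100 = £67,900
  Less exemption £35,000 → base £32,900
  £32,900 × 18% = £5,922

Standard income tax:
  £37,000 × 9% = £3,330
  £18,800 × 17% = £3,196
  → £6,526

£5,922 ≤ £6,526, so no add-on is due.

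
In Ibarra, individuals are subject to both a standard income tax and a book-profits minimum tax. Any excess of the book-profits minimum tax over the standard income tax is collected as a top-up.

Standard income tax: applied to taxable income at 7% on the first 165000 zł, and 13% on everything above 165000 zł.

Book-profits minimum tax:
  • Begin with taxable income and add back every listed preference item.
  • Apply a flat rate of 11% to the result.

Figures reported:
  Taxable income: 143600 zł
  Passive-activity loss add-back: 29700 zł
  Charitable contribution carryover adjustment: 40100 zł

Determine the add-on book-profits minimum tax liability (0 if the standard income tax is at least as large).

13422 zł

Standard income tax:
  143600 zł × 7% = 10052 zł

Book-profits minimum tax:
  Adjusted income: 143600 zł + 29700 zł + 40100 zł = 213400 zł
  213400 zł × 11% = 23474 zł

Excess of book-profits minimum tax over standard income tax: 23474 zł − 10052 zł = 13422 zł.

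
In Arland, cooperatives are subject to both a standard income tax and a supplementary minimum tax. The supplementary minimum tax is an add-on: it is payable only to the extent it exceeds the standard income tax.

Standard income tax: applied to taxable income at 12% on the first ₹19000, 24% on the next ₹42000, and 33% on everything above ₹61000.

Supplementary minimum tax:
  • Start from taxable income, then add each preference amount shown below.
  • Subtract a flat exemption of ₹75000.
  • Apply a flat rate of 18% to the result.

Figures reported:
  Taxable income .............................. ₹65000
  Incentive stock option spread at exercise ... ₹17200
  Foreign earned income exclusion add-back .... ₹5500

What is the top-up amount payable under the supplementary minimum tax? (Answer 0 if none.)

₹0

Standard income tax:
  ₹19000 × 12% = ₹2280
  ₹42000 × 24% = ₹10080
  ₹4000 × 33% = ₹1320
  → ₹13680

Supplementary minimum tax:
  Adjusted income: ₹65000 + ₹17200 + ₹5500 = ₹87700
  Less exemption ₹75000 → base ₹12700
  ₹12700 × 18% = ₹2286

₹2286 ≤ ₹13680, so no add-on is due.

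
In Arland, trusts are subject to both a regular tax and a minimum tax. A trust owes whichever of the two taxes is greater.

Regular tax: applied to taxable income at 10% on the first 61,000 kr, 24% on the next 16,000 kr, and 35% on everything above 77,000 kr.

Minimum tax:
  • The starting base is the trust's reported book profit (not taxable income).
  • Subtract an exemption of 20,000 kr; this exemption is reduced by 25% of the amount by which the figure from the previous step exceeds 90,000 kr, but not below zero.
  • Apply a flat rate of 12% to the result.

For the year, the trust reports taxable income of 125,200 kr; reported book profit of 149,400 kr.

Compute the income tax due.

26,810 kr

Minimum tax:
  Base (reported book profit): 149,400 kr
  Exemption: 20,000 kr − 25% × (149,400 kr − 90,000 kr) = 20,000 kr − 14,850 kr = 5,150 kr
  Base: 149,400 kr − 5,150 kr = 144,250 kr
  144,250 kr × 12% = 17,310 kr

Regular tax:
  61,000 kr × 10% = 6,100 kr
  16,000 kr × 24% = 3,840 kr
  48,200 kr × 35% = 16,870 kr
  → 26,810 kr

26,810 kr > 17,310 kr, so the regular tax governs.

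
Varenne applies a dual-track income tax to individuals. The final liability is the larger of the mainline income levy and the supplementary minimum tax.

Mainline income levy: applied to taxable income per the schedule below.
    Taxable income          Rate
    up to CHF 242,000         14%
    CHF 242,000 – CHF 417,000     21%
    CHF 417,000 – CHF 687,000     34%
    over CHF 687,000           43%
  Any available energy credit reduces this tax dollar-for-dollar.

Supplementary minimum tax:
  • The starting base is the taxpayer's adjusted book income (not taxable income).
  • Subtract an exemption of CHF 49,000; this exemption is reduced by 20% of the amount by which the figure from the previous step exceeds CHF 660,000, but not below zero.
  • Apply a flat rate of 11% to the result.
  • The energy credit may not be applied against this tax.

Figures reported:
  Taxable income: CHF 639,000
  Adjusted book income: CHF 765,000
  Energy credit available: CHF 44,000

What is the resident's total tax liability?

Supplementary minimum tax:
  Base (adjusted book income): CHF 765,000
  Exemption: CHF 49,000 − 20% × (CHF 765,000 − CHF 660,000) = CHF 49,000 − CHF 21,000 = CHF 28,000
  Base: CHF 765,000 − CHF 28,000 = CHF 737,000
  CHF 737,000 × 11% = CHF 81,070

Mainline income levy:
  CHF 242,000 × 14% = CHF 33,880
  CHF 175,000 × 21% = CHF 36,750
  CHF 222,000 × 34% = CHF 75,480
  → CHF 146,110
  Less energy credit CHF 44,000 → CHF 102,110

CHF 102,110 > CHF 81,070, so the mainline income levy governs.

CHF 102,110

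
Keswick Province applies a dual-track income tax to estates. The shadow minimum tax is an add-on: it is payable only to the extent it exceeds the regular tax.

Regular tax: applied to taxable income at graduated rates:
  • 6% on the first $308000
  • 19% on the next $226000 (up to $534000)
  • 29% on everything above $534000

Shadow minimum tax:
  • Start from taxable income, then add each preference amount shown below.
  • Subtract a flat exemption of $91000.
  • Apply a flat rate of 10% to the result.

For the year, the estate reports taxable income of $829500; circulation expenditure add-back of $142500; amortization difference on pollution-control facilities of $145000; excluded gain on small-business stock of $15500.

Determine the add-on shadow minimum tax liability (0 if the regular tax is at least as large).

Shadow minimum tax:
  Adjusted income: $829500 + $142500 + $145000 + $15500 = $1132500
  Less exemption $91000 → base $1041500
  $1041500 × 10% = $104150

Regular tax:
  $308000 × 6% = $18480
  $226000 × 19% = $42940
  $295500 × 29% = $85695
  → $147115

$104150 ≤ $147115, so no add-on is due.

$0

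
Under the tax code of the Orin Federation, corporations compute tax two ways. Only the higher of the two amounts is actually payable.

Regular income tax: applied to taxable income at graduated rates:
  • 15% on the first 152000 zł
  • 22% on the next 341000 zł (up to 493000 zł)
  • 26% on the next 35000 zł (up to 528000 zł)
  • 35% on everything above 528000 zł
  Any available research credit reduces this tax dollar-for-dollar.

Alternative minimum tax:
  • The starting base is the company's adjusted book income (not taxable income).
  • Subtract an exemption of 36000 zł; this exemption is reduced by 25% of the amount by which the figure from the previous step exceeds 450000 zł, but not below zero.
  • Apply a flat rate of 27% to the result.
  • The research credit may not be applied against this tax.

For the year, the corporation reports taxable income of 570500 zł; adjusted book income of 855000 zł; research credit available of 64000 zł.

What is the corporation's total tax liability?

230850 zł

Regular income tax:
  152000 zł × 15% = 22800 zł
  341000 zł × 22% = 75020 zł
  35000 zł × 26% = 9100 zł
  42500 zł × 35% = 14875 zł
  → 121795 zł
  Less research credit 64000 zł → 57795 zł

Alternative minimum tax:
  Base (adjusted book income): 855000 zł
  Exemption: 25% × (855000 zł − 450000 zł) = 101250 zł ≥ 36000 zł, so the exemption is fully phased out
  Base: 855000 zł − 0 zł = 855000 zł
  855000 zł × 27% = 230850 zł

230850 zł > 57795 zł, so the alternative minimum tax is the binding amount.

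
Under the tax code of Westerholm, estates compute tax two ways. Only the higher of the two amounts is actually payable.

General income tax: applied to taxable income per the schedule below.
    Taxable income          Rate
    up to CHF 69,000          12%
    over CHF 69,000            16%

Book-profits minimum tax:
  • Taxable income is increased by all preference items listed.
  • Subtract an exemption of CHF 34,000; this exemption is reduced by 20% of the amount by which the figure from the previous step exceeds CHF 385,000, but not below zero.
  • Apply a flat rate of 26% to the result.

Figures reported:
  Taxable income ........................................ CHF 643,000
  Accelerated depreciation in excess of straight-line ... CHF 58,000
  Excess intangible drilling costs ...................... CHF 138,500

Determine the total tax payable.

CHF 218,270

General income tax:
  CHF 69,000 × 12% = CHF 8,280
  CHF 574,000 × 16% = CHF 91,840
  → CHF 100,120

Book-profits minimum tax:
  Adjusted income: CHF 643,000 + CHF 58,000 + CHF 138,500 = CHF 839,500
  Exemption: 20% × (CHF 839,500 − CHF 385,000) = CHF 90,900 ≥ CHF 34,000, so the exemption is fully phased out
  Base: CHF 839,500 − CHF 0 = CHF 839,500
  CHF 839,500 × 26% = CHF 218,270

CHF 218,270 > CHF 100,120, so the book-profits minimum tax is the binding amount.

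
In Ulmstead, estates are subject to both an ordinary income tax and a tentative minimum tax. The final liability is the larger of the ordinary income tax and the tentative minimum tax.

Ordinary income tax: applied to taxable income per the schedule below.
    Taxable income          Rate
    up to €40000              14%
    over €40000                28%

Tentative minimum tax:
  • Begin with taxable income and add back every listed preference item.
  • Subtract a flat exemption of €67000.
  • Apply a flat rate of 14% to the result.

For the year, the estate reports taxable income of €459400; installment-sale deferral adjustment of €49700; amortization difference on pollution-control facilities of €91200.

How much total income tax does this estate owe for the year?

€123032

Tentative minimum tax:
  Adjusted income: €459400 + €49700 + €91200 = €600300
  Less exemption €67000 → base €533300
  €533300 × 14% = €74662

Ordinary income tax:
  €40000 × 14% = €5600
  €419400 × 28% = €117432
  → €123032

€123032 > €74662, so the ordinary income tax governs.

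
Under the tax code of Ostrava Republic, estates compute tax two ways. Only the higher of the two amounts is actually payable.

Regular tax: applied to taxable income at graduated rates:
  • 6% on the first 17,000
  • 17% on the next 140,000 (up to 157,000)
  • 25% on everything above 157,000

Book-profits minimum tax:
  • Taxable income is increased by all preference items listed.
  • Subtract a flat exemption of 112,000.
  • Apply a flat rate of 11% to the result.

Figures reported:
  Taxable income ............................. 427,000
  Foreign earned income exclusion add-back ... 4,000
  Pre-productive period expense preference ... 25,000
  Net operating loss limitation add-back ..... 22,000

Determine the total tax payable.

Regular tax:
  17,000 × 6% = 1,020
  140,000 × 17% = 23,800
  270,000 × 25% = 67,500
  → 92,320

Book-profits minimum tax:
  Adjusted income: 427,000 + 4,000 + 25,000 + 22,000 = 478,000
  Less exemption 112,000 → base 366,000
  366,000 × 11% = 40,260

92,320 > 40,260, so the regular tax governs.

92,320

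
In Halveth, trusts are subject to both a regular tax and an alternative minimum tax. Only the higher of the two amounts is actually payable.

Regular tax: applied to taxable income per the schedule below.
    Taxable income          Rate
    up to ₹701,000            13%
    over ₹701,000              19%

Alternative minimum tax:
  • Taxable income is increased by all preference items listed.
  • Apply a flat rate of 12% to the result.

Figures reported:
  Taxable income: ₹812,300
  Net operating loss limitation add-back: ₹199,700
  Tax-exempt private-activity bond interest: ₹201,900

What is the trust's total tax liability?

Regular tax:
  ₹701,000 × 13% = ₹91,130
  ₹111,300 × 19% = ₹21,147
  → ₹112,277

Alternative minimum tax:
  Adjusted income: ₹812,300 + ₹199,700 + ₹201,900 = ₹1,213,900
  ₹1,213,900 × 12% = ₹145,668

₹145,668 > ₹112,277, so the alternative minimum tax is the binding amount.

₹145,668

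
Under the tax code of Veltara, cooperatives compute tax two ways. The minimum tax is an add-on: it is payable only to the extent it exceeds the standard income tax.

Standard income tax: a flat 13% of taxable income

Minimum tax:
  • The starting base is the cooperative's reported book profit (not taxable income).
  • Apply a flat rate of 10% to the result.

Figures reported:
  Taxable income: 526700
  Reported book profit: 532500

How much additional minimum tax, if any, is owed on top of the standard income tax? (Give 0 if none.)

Minimum tax:
  Base (reported book profit): 532500
  532500 × 10% = 53250

Standard income tax:
  526700 × 13% = 68471

53250 ≤ 68471, so no add-on is due.

0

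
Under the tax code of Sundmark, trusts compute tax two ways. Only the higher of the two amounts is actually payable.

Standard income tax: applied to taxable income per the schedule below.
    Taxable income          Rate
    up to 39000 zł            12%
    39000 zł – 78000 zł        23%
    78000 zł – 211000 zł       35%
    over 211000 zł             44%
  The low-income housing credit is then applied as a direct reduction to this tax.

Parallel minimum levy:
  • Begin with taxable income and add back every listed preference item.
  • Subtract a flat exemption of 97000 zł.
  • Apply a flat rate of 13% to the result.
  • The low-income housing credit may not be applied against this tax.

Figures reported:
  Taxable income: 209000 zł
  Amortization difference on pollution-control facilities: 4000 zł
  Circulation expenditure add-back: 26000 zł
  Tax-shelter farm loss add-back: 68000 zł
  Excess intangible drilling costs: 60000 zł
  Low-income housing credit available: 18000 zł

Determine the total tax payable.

Standard income tax:
  39000 zł × 12% = 4680 zł
  39000 zł × 23% = 8970 zł
  131000 zł × 35% = 45850 zł
  → 59500 zł
  Less low-income housing credit 18000 zł → 41500 zł

Parallel minimum levy:
  Adjusted income: 209000 zł + 4000 zł + 26000 zł + 68000 zł + 60000 zł = 367000 zł
  Less exemption 97000 zł → base 270000 zł
  270000 zł × 13% = 35100 zł

41500 zł > 35100 zł, so the standard income tax governs.

41500 zł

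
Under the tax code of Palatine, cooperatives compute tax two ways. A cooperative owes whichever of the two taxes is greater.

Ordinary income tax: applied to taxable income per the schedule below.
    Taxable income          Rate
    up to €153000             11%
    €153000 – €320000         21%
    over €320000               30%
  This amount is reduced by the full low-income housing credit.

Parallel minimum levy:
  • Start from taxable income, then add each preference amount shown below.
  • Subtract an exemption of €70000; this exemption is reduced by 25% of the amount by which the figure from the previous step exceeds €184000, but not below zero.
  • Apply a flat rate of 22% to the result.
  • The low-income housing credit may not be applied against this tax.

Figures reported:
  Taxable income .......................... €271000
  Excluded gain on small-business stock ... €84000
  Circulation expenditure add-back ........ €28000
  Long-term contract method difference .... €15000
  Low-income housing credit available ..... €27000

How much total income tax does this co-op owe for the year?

Ordinary income tax:
  €153000 × 11% = €16830
  €118000 × 21% = €24780
  → €41610
  Less low-income housing credit €27000 → €14610

Parallel minimum levy:
  Adjusted income: €271000 + €84000 + €28000 + €15000 = €398000
  Exemption: €70000 − 25% × (€398000 − €184000) = €70000 − €53500 = €16500
  Base: €398000 − €16500 = €381500
  €381500 × 22% = €83930

€83930 > €14610, so the parallel minimum levy is the binding amount.

€83930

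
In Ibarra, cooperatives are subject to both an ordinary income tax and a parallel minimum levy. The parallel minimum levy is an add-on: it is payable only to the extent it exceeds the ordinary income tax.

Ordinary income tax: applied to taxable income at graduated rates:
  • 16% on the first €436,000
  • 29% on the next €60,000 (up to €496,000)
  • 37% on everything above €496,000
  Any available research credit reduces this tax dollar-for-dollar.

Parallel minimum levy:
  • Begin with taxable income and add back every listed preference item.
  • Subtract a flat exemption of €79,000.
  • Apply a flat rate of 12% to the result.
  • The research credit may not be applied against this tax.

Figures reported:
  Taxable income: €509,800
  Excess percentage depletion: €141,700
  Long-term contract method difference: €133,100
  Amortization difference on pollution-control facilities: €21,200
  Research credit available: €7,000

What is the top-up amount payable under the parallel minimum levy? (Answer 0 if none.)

€1,950

Parallel minimum levy:
  Adjusted income: €509,800 + €141,700 + €133,100 + €21,200 = €805,800
  Less exemption €79,000 → base €726,800
  €726,800 × 12% = €87,216

Ordinary income tax:
  €436,000 × 16% = €69,760
  €60,000 × 29% = €17,400
  €13,800 × 37% = €5,106
  → €92,266
  Less research credit €7,000 → €85,266

Excess of parallel minimum levy over ordinary income tax: €87,216 − €85,266 = €1,950.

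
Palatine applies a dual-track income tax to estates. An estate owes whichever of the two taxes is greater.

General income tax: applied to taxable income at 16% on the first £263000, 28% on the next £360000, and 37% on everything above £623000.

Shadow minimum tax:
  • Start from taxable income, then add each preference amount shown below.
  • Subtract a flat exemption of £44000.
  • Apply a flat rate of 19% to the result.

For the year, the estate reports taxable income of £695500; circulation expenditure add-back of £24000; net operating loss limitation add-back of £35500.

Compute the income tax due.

£169705

Shadow minimum tax:
  Adjusted income: £695500 + £24000 + £35500 = £755000
  Less exemption £44000 → base £711000
  £711000 × 19% = £135090

General income tax:
  £263000 × 16% = £42080
  £360000 × 28% = £100800
  £72500 × 37% = £26825
  → £169705

£169705 > £135090, so the general income tax governs.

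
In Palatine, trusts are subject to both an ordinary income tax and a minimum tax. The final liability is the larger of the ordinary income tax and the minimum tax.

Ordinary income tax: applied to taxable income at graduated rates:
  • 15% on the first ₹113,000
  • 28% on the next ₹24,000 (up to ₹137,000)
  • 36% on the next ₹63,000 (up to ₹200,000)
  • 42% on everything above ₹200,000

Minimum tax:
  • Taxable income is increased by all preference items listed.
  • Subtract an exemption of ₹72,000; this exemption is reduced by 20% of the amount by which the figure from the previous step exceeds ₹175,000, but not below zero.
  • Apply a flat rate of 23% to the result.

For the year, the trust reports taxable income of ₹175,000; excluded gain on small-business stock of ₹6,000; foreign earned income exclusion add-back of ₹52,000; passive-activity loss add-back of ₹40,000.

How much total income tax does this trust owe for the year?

Minimum tax:
  Adjusted income: ₹175,000 + ₹6,000 + ₹52,000 + ₹40,000 = ₹273,000
  Exemption: ₹72,000 − 20% × (₹273,000 − ₹175,000) = ₹72,000 − ₹19,600 = ₹52,400
  Base: ₹273,000 − ₹52,400 = ₹220,600
  ₹220,600 × 23% = ₹50,738

Ordinary income tax:
  ₹113,000 × 15% = ₹16,950
  ₹24,000 × 28% = ₹6,720
  ₹38,000 × 36% = ₹13,680
  → ₹37,350

₹50,738 > ₹37,350, so the minimum tax is the binding amount.

₹50,738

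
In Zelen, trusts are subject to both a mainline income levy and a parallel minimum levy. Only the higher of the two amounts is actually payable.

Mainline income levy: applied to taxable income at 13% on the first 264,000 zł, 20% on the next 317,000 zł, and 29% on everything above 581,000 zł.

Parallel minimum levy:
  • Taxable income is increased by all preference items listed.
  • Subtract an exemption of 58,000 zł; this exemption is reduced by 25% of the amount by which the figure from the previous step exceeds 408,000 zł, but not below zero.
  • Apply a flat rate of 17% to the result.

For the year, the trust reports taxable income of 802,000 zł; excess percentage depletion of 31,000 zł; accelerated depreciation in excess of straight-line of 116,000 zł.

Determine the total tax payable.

Parallel minimum levy:
  Adjusted income: 802,000 zł + 31,000 zł + 116,000 zł = 949,000 zł
  Exemption: 25% × (949,000 zł − 408,000 zł) = 135,250 zł ≥ 58,000 zł, so the exemption is fully phased out
  Base: 949,000 zł − 0 zł = 949,000 zł
  949,000 zł × 17% = 161,330 zł

Mainline income levy:
  264,000 zł × 13% = 34,320 zł
  317,000 zł × 20% = 63,400 zł
  221,000 zł × 29% = 64,090 zł
  → 161,810 zł

161,810 zł > 161,330 zł, so the mainline income levy governs.

161,810 zł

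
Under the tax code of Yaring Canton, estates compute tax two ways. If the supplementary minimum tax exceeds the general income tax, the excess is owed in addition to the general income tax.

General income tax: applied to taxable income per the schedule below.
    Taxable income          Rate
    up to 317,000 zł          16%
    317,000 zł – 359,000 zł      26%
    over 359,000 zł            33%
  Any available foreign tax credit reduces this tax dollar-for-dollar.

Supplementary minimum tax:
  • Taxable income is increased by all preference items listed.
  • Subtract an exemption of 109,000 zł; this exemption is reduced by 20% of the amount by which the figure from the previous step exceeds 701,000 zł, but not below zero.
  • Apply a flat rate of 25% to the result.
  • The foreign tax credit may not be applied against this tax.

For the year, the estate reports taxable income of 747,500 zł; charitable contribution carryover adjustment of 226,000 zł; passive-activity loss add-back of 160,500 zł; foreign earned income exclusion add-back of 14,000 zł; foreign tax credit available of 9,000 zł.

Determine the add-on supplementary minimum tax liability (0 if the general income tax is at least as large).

Supplementary minimum tax:
  Adjusted income: 747,500 zł + 226,000 zł + 160,500 zł + 14,000 zł = 1,148,000 zł
  Exemption: 109,000 zł − 20% × (1,148,000 zł − 701,000 zł) = 109,000 zł − 89,400 zł = 19,600 zł
  Base: 1,148,000 zł − 19,600 zł = 1,128,400 zł
  1,128,400 zł × 25% = 282,100 zł

General income tax:
  317,000 zł × 16% = 50,720 zł
  42,000 zł × 26% = 10,920 zł
  388,500 zł × 33% = 128,205 zł
  → 189,845 zł
  Less foreign tax credit 9,000 zł → 180,845 zł

Excess of supplementary minimum tax over general income tax: 282,100 zł − 180,845 zł = 101,255 zł.

101,255 zł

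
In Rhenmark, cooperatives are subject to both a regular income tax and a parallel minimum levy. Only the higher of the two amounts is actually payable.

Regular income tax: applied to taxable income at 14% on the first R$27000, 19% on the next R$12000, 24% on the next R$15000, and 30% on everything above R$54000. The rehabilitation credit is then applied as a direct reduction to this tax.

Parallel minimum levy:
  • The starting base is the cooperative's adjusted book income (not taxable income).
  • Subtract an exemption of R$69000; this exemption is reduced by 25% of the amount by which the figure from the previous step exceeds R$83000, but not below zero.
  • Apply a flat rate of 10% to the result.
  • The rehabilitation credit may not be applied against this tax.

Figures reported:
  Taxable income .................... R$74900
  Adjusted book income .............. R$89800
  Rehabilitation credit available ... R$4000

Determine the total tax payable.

R$11930

Regular income tax:
  R$27000 × 14% = R$3780
  R$12000 × 19% = R$2280
  R$15000 × 24% = R$3600
  R$20900 × 30% = R$6270
  → R$15930
  Less rehabilitation credit R$4000 → R$11930

Parallel minimum levy:
  Base (adjusted book income): R$89800
  Exemption: R$69000 − 25% × (R$89800 − R$83000) = R$69000 − R$1700 = R$67300
  Base: R$89800 − R$67300 = R$22500
  R$22500 × 10% = R$2250

R$11930 > R$2250, so the regular income tax governs.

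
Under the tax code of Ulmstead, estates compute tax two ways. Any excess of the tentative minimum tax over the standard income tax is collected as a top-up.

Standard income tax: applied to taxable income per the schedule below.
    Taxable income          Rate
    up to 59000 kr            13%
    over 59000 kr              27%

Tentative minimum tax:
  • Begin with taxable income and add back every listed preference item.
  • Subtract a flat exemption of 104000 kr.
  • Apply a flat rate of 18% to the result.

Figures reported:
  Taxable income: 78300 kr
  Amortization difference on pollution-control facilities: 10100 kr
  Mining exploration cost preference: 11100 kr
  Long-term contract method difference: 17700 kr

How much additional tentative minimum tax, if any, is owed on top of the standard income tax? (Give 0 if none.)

Standard income tax:
  59000 kr × 13% = 7670 kr
  19300 kr × 27% = 5211 kr
  → 12881 kr

Tentative minimum tax:
  Adjusted income: 78300 kr + 10100 kr + 11100 kr + 17700 kr = 117200 kr
  Less exemption 104000 kr → base 13200 kr
  13200 kr × 18% = 2376 kr

2376 kr ≤ 12881 kr, so no add-on is due.

0 kr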